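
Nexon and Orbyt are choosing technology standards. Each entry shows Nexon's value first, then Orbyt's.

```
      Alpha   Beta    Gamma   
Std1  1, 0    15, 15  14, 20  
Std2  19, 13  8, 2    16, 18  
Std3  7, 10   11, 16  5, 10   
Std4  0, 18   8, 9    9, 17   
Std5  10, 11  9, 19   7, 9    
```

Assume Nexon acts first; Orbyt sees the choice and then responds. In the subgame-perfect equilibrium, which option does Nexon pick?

Std2

Solve by backward induction (Nexon leads).
- Std1: Orbyt compares 0, 15, 20 and picks Gamma; Nexon would get 14.
- Std2: Orbyt compares 13, 2, 18 and picks Gamma; Nexon would get 16.
- Std3: Orbyt compares 10, 16, 10 and picks Beta; Nexon would get 11.
- Std4: Orbyt compares 18, 9, 17 and picks Alpha; Nexon would get 0.
- Std5: Orbyt compares 11, 19, 9 and picks Beta; Nexon would get 9.
Nexon's induced payoffs are 14, 16, 11, 0, 9, so Nexon commits to Std2. Subgame-perfect outcome: (Std2, Gamma) with payoffs (16, 18).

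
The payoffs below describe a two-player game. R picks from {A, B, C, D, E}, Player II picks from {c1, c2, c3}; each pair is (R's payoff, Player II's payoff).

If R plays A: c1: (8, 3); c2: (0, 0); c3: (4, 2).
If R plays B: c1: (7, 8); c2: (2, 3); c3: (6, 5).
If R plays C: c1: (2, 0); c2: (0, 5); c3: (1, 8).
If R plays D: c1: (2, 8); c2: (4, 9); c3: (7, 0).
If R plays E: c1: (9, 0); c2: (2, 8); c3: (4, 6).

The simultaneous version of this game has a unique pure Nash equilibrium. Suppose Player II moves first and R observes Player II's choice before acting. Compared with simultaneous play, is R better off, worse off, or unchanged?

unchanged

Solve by backward induction (Player II leads).
- c1: R compares 8, 7, 2, 2, 9 and picks E; Player II would get 0.
- c2: R compares 0, 2, 0, 4, 2 and picks D; Player II would get 9.
- c3: R compares 4, 6, 1, 7, 4 and picks D; Player II would get 0.
Among 0, 9, 0, the best is 9 at c2. Subgame-perfect outcome: (D, c2) with payoffs (4, 9).
Under simultaneous play:
R's best replies: c1→E; c2→D; c3→D.
Player II's best replies: A→c1; B→c1; C→c3; D→c2; E→c2.
Only (D, c2) has each player best-responding; Nash payoffs (4, 9).
R earns 4 sequentially versus 4 at the Nash outcome: unchanged.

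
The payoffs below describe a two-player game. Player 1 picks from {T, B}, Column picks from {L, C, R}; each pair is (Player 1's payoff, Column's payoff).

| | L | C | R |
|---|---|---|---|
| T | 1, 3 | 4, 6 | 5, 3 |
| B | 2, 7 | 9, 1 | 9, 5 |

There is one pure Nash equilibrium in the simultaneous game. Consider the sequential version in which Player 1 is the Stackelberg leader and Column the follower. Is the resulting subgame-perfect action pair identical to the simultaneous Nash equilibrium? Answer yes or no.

Column best-responds to each possible Player 1 move:
- T: BR = C, leader payoff 4.
- B: BR = L, leader payoff 2.
Maximizing over 4, 2, Player 1 chooses T. Subgame-perfect outcome: (T, C) with payoffs (4, 6).
Now find the simultaneous Nash equilibrium.
Player 1's best replies: L→B; C→B; R→B.
Column's best replies: T→C; B→L.
Only (B, L) has each player best-responding; Nash payoffs (2, 7).
Sequential outcome (T, C) differs from the Nash profile (B, L).

no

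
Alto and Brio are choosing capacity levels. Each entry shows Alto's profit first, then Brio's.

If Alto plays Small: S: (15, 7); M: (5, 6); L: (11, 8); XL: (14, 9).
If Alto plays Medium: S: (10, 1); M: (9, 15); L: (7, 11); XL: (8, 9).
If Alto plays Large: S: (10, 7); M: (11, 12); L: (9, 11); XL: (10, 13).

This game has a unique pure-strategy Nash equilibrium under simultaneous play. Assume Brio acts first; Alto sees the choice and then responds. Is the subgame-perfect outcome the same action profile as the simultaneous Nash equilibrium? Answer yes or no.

no

Work backward from Alto's decision.
- S: BR = Small, leader payoff 7.
- M: BR = Large, leader payoff 12.
- L: BR = Small, leader payoff 8.
- XL: BR = Small, leader payoff 9.
Among 7, 12, 8, 9, the best is 12 at M. Subgame-perfect outcome: (Large, M) with payoffs (11, 12).
For the simultaneous game, intersect best replies.
Alto's best replies: S→Small; M→Large; L→Small; XL→Small.
Brio's best replies: Small→XL; Medium→M; Large→XL.
The unique mutual best reply is (Small, XL), giving (14, 9).
Sequential outcome (Large, M) differs from the Nash profile (Small, XL).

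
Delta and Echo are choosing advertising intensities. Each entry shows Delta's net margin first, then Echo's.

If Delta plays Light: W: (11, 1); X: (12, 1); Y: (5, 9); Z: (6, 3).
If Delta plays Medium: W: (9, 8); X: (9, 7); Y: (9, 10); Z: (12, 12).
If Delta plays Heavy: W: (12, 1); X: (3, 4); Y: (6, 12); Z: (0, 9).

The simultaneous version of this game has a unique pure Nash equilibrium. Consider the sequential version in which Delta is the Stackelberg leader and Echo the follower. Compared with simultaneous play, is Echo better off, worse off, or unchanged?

unchanged

Backward induction with Delta moving first.
- Light: Echo compares 1, 1, 9, 3 and picks Y; Delta would get 5.
- Medium: Echo compares 8, 7, 10, 12 and picks Z; Delta would get 12.
- Heavy: Echo compares 1, 4, 12, 9 and picks Y; Delta would get 6.
Among 5, 12, 6, the best is 12 at Medium. Subgame-perfect outcome: (Medium, Z) with payoffs (12, 12).
Under simultaneous play:
Delta's best replies: W→Heavy; X→Light; Y→Medium; Z→Medium.
Echo's best replies: Light→Y; Medium→Z; Heavy→Y.
The unique mutual best reply is (Medium, Z), giving (12, 12).
Echo earns 12 sequentially versus 12 at the Nash outcome: unchanged.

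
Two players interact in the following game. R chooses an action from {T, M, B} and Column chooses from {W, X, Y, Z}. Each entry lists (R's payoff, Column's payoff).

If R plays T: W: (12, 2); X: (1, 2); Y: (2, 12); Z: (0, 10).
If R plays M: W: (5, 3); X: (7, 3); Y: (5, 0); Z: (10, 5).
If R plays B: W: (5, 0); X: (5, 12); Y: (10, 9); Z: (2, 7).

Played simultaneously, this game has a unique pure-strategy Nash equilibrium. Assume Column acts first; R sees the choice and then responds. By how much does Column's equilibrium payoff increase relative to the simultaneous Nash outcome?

4

Work backward from R's decision.
- W: BR = T, leader payoff 2.
- X: BR = M, leader payoff 3.
- Y: BR = B, leader payoff 9.
- Z: BR = M, leader payoff 5.
Maximizing over 2, 3, 9, 5, Column chooses Y. Subgame-perfect outcome: (B, Y) with payoffs (10, 9).
Under simultaneous play:
R's best replies: W→T; X→M; Y→B; Z→M.
Column's best replies: T→Y; M→Z; B→X.
Only (M, Z) has each player best-responding; Nash payoffs (10, 5).
Column's commitment gain: 9 − 5 = 4.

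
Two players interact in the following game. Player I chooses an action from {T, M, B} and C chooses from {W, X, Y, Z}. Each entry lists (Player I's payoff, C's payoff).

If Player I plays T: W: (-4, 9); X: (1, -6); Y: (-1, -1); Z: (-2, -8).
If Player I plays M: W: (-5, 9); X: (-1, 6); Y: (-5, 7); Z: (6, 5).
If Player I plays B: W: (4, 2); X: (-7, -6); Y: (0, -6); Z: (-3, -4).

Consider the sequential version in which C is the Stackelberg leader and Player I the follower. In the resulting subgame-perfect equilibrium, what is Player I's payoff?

Solve by backward induction (C leads).
- W: Player I compares -4, -5, 4 and picks B; C would get 2.
- X: Player I compares 1, -1, -7 and picks T; C would get -6.
- Y: Player I compares -1, -5, 0 and picks B; C would get -6.
- Z: Player I compares -2, 6, -3 and picks M; C would get 5.
Maximizing over 2, -6, -6, 5, C chooses Z. Subgame-perfect outcome: (M, Z) with payoffs (6, 5).

6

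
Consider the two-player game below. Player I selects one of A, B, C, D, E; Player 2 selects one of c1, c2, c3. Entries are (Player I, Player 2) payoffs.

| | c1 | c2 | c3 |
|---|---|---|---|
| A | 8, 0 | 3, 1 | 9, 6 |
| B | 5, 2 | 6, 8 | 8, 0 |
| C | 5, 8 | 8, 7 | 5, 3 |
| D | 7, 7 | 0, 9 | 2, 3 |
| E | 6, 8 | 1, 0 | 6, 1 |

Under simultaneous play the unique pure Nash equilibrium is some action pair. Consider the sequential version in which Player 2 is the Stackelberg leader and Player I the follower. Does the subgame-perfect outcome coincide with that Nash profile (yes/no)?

no

Solve by backward induction (Player 2 leads).
- c1 → Player I plays A (best of 8, 5, 5, 7, 6); Player 2 gets 0.
- c2 → Player I plays C (best of 3, 6, 8, 0, 1); Player 2 gets 7.
- c3 → Player I plays A (best of 9, 8, 5, 2, 6); Player 2 gets 6.
Among 0, 7, 6, the best is 7 at c2. Subgame-perfect outcome: (C, c2) with payoffs (8, 7).
Now find the simultaneous Nash equilibrium.
Player I's best replies: c1→A; c2→C; c3→A.
Player 2's best replies: A→c3; B→c2; C→c1; D→c2; E→c1.
Only (A, c3) has each player best-responding; Nash payoffs (9, 6).
Sequential outcome (C, c2) differs from the Nash profile (A, c3).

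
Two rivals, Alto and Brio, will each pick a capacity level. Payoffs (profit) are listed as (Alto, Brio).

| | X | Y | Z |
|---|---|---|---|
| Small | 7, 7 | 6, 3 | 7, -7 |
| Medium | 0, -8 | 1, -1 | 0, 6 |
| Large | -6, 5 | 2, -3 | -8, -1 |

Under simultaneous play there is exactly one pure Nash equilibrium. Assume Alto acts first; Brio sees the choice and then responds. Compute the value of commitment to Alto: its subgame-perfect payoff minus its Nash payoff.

0

Brio best-responds to each possible Alto move:
- Small: Brio compares 7, 3, -7 and picks X; Alto would get 7.
- Medium: Brio compares -8, -1, 6 and picks Z; Alto would get 0.
- Large: Brio compares 5, -3, -1 and picks X; Alto would get -6.
Among 7, 0, -6, the best is 7 at Small. Subgame-perfect outcome: (Small, X) with payoffs (7, 7).
For the simultaneous game, intersect best replies.
Alto's best replies: X→Small; Y→Small; Z→Small.
Brio's best replies: Small→X; Medium→Z; Large→X.
The unique mutual best reply is (Small, X), giving (7, 7).
Alto's commitment gain: 7 − 7 = 0.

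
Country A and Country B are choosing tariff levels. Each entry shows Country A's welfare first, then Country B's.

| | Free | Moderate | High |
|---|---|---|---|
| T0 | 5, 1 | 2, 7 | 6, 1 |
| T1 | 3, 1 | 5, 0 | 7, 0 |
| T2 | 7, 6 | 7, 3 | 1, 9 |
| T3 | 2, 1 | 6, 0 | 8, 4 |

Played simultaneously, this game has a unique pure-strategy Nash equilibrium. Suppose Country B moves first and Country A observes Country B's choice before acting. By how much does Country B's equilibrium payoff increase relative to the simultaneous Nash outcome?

Backward induction with Country B moving first.
- Free → Country A plays T2 (best of 5, 3, 7, 2); Country B gets 6.
- Moderate → Country A plays T2 (best of 2, 5, 7, 6); Country B gets 3.
- High → Country A plays T3 (best of 6, 7, 1, 8); Country B gets 4.
Among 6, 3, 4, the best is 6 at Free. Subgame-perfect outcome: (T2, Free) with payoffs (7, 6).
For the simultaneous game, intersect best replies.
Country A's best replies: Free→T2; Moderate→T2; High→T3.
Country B's best replies: T0→Moderate; T1→Free; T2→High; T3→High.
Only (T3, High) has each player best-responding; Nash payoffs (8, 4).
Country B's commitment gain: 6 − 4 = 2.

2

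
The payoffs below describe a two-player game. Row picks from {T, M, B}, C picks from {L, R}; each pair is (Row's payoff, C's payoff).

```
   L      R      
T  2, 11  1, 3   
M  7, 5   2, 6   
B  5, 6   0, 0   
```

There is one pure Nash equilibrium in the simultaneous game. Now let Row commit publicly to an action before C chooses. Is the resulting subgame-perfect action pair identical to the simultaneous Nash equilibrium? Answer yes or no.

Work backward from C's decision.
- T: BR = L, leader payoff 2.
- M: BR = R, leader payoff 2.
- B: BR = L, leader payoff 5.
Among 2, 2, 5, the best is 5 at B. Subgame-perfect outcome: (B, L) with payoffs (5, 6).
Under simultaneous play:
Row's best replies: L→M; R→M.
C's best replies: T→L; M→R; B→L.
The unique mutual best reply is (M, R), giving (2, 6).
Sequential outcome (B, L) differs from the Nash profile (M, R).

no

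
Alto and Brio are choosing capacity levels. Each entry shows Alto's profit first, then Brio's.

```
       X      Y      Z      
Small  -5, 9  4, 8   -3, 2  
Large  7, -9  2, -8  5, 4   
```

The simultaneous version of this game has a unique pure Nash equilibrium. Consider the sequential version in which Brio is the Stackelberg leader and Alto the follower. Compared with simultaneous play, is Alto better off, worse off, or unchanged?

worse off

Alto best-responds to each possible Brio move:
- X: Alto compares -5, 7 and picks Large; Brio would get -9.
- Y: Alto compares 4, 2 and picks Small; Brio would get 8.
- Z: Alto compares -3, 5 and picks Large; Brio would get 4.
Maximizing over -9, 8, 4, Brio chooses Y. Subgame-perfect outcome: (Small, Y) with payoffs (4, 8).
Now find the simultaneous Nash equilibrium.
Alto's best replies: X→Large; Y→Small; Z→Large.
Brio's best replies: Small→X; Large→Z.
Only (Large, Z) has each player best-responding; Nash payoffs (5, 4).
Alto earns 4 sequentially versus 5 at the Nash outcome: worse off.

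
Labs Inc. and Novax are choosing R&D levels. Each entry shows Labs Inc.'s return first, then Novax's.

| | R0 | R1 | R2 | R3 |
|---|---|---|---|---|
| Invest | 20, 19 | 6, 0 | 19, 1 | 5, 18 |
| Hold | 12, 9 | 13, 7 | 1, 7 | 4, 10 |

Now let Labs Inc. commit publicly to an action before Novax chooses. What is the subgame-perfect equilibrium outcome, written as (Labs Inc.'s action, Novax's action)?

Novax best-responds to each possible Labs Inc. move:
- Invest: BR = R0, leader payoff 20.
- Hold: BR = R3, leader payoff 4.
Labs Inc.'s induced payoffs are 20, 4, so Labs Inc. commits to Invest. Subgame-perfect outcome: (Invest, R0) with payoffs (20, 19).

(Invest, R0)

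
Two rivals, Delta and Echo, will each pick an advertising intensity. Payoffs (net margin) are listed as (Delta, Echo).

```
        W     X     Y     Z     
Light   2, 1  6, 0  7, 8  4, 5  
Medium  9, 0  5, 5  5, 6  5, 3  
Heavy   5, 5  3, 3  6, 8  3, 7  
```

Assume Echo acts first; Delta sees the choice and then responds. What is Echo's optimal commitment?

Y

Backward induction with Echo moving first.
- W: Delta compares 2, 9, 5 and picks Medium; Echo would get 0.
- X: Delta compares 6, 5, 3 and picks Light; Echo would get 0.
- Y: Delta compares 7, 5, 6 and picks Light; Echo would get 8.
- Z: Delta compares 4, 5, 3 and picks Medium; Echo would get 3.
Among 0, 0, 8, 3, the best is 8 at Y. Subgame-perfect outcome: (Light, Y) with payoffs (7, 8).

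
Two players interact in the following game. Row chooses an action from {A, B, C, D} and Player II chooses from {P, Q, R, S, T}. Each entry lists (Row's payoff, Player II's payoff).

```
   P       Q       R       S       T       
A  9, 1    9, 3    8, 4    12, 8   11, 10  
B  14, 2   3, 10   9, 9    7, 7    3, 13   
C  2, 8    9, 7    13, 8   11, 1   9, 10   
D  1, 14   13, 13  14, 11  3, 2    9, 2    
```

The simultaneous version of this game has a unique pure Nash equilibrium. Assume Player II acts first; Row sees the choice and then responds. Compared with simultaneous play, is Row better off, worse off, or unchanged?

Work backward from Row's decision.
- P → Row plays B (best of 9, 14, 2, 1); Player II gets 2.
- Q → Row plays D (best of 9, 3, 9, 13); Player II gets 13.
- R → Row plays D (best of 8, 9, 13, 14); Player II gets 11.
- S → Row plays A (best of 12, 7, 11, 3); Player II gets 8.
- T → Row plays A (best of 11, 3, 9, 9); Player II gets 10.
Maximizing over 2, 13, 11, 8, 10, Player II chooses Q. Subgame-perfect outcome: (D, Q) with payoffs (13, 13).
Under simultaneous play:
Row's best replies: P→B; Q→D; R→D; S→A; T→A.
Player II's best replies: A→T; B→T; C→T; D→P.
Only (A, T) has each player best-responding; Nash payoffs (11, 10).
Row earns 13 sequentially versus 11 at the Nash outcome: better off.

better off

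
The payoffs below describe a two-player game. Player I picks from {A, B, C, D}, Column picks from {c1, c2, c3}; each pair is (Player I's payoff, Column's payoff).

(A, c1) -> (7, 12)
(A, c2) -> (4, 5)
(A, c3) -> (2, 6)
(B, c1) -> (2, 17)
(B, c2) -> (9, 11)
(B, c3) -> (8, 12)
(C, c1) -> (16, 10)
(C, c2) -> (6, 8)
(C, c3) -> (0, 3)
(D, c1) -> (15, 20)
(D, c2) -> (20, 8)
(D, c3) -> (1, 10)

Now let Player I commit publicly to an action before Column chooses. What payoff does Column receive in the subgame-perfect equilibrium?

10

Solve by backward induction (Player I leads).
- A → Column plays c1 (best of 12, 5, 6); Player I gets 7.
- B → Column plays c1 (best of 17, 11, 12); Player I gets 2.
- C → Column plays c1 (best of 10, 8, 3); Player I gets 16.
- D → Column plays c1 (best of 20, 8, 10); Player I gets 15.
Maximizing over 7, 2, 16, 15, Player I chooses C. Subgame-perfect outcome: (C, c1) with payoffs (16, 10).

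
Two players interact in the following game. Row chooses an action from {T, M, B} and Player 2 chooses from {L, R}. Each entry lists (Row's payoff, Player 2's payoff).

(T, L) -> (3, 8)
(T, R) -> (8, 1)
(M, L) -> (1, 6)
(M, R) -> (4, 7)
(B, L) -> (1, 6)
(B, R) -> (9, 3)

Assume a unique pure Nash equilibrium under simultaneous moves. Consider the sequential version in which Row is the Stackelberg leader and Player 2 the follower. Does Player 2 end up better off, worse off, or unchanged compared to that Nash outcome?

Work backward from Player 2's decision.
- T: Player 2 compares 8, 1 and picks L; Row would get 3.
- M: Player 2 compares 6, 7 and picks R; Row would get 4.
- B: Player 2 compares 6, 3 and picks L; Row would get 1.
Row's induced payoffs are 3, 4, 1, so Row commits to M. Subgame-perfect outcome: (M, R) with payoffs (4, 7).
For the simultaneous game, intersect best replies.
Row's best replies: L→T; R→B.
Player 2's best replies: T→L; M→R; B→L.
Only (T, L) has each player best-responding; Nash payoffs (3, 8).
Player 2 earns 7 sequentially versus 8 at the Nash outcome: worse off.

worse off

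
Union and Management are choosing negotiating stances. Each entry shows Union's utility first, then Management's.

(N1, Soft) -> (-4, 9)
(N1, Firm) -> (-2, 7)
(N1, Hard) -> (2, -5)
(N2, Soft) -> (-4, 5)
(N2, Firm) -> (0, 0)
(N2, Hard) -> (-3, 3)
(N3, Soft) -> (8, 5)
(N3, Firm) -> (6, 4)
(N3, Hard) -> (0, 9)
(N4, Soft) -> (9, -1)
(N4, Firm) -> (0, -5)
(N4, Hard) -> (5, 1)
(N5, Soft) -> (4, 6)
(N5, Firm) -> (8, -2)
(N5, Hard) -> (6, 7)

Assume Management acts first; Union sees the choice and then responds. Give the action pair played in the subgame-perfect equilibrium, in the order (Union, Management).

(N5, Hard)

Backward induction with Management moving first.
- Soft: Union compares -4, -4, 8, 9, 4 and picks N4; Management would get -1.
- Firm: Union compares -2, 0, 6, 0, 8 and picks N5; Management would get -2.
- Hard: Union compares 2, -3, 0, 5, 6 and picks N5; Management would get 7.
Among -1, -2, 7, the best is 7 at Hard. Subgame-perfect outcome: (N5, Hard) with payoffs (6, 7).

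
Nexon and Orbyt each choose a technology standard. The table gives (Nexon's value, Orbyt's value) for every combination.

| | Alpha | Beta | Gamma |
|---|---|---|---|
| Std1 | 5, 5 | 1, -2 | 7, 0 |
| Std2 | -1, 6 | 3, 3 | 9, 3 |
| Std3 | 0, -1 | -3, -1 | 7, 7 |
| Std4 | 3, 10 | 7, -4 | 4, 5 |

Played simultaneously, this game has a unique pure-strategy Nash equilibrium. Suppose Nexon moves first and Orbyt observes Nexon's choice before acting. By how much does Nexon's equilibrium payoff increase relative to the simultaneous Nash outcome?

Orbyt best-responds to each possible Nexon move:
- Std1 → Orbyt plays Alpha (best of 5, -2, 0); Nexon gets 5.
- Std2 → Orbyt plays Alpha (best of 6, 3, 3); Nexon gets -1.
- Std3 → Orbyt plays Gamma (best of -1, -1, 7); Nexon gets 7.
- Std4 → Orbyt plays Alpha (best of 10, -4, 5); Nexon gets 3.
Nexon's induced payoffs are 5, -1, 7, 3, so Nexon commits to Std3. Subgame-perfect outcome: (Std3, Gamma) with payoffs (7, 7).
Under simultaneous play:
Nexon's best replies: Alpha→Std1; Beta→Std4; Gamma→Std2.
Orbyt's best replies: Std1→Alpha; Std2→Alpha; Std3→Gamma; Std4→Alpha.
Only (Std1, Alpha) has each player best-responding; Nash payoffs (5, 5).
Nexon's commitment gain: 7 − 5 = 2.

2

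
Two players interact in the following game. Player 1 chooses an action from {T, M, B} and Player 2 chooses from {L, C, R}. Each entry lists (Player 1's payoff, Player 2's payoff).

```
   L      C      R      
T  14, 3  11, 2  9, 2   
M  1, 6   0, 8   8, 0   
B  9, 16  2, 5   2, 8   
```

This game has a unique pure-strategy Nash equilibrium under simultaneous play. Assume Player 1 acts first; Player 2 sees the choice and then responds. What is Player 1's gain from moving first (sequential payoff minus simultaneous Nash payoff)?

0

Backward induction with Player 1 moving first.
- T → Player 2 plays L (best of 3, 2, 2); Player 1 gets 14.
- M → Player 2 plays C (best of 6, 8, 0); Player 1 gets 0.
- B → Player 2 plays L (best of 16, 5, 8); Player 1 gets 9.
Maximizing over 14, 0, 9, Player 1 chooses T. Subgame-perfect outcome: (T, L) with payoffs (14, 3).
Under simultaneous play:
Player 1's best replies: L→T; C→T; R→T.
Player 2's best replies: T→L; M→C; B→L.
The unique mutual best reply is (T, L), giving (14, 3).
Player 1's commitment gain: 14 − 14 = 0.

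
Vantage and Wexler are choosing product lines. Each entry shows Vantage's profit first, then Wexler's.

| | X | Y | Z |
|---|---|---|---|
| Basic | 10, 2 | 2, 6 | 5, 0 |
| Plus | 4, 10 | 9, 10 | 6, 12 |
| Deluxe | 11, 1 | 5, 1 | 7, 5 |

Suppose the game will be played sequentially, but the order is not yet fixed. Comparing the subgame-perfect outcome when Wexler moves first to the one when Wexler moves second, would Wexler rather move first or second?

If Vantage leads: Wexler's best replies are Basic→Y, Plus→Z, Deluxe→Z; Vantage's induced payoffs 2, 6, 7; outcome (Deluxe, Z), payoffs (7, 5).
If Wexler leads: Vantage's best replies are X→Deluxe, Y→Plus, Z→Deluxe; Wexler's induced payoffs 1, 10, 5; outcome (Plus, Y), payoffs (9, 10).
Wexler gets 10 moving first and 5 moving second, so Wexler prefers to move first.

first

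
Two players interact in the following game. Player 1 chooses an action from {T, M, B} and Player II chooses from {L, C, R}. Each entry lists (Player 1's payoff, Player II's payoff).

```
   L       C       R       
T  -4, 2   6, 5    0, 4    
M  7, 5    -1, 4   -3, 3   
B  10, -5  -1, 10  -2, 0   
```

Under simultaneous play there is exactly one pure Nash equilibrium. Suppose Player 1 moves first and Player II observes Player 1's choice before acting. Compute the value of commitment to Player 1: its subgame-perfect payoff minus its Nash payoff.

Player II best-responds to each possible Player 1 move:
- T: Player II compares 2, 5, 4 and picks C; Player 1 would get 6.
- M: Player II compares 5, 4, 3 and picks L; Player 1 would get 7.
- B: Player II compares -5, 10, 0 and picks C; Player 1 would get -1.
Player 1's induced payoffs are 6, 7, -1, so Player 1 commits to M. Subgame-perfect outcome: (M, L) with payoffs (7, 5).
Under simultaneous play:
Player 1's best replies: L→B; C→T; R→T.
Player II's best replies: T→C; M→L; B→C.
The unique mutual best reply is (T, C), giving (6, 5).
Player 1's commitment gain: 7 − 6 = 1.

1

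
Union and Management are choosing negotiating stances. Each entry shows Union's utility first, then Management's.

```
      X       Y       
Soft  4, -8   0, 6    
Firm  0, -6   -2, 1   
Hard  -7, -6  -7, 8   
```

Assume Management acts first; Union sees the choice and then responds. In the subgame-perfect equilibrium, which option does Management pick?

Y

Backward induction with Management moving first.
- X → Union plays Soft (best of 4, 0, -7); Management gets -8.
- Y → Union plays Soft (best of 0, -2, -7); Management gets 6.
Maximizing over -8, 6, Management chooses Y. Subgame-perfect outcome: (Soft, Y) with payoffs (0, 6).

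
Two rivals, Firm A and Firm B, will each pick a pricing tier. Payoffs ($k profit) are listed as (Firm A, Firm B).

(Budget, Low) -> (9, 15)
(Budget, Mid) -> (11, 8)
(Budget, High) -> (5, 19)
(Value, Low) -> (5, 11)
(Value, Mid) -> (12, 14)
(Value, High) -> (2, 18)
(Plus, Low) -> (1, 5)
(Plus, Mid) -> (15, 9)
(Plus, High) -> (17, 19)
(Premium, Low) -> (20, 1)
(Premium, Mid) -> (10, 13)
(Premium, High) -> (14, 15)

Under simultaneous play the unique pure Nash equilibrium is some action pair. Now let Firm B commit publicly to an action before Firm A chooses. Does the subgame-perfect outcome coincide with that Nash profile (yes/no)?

Backward induction with Firm B moving first.
- Low: Firm A compares 9, 5, 1, 20 and picks Premium; Firm B would get 1.
- Mid: Firm A compares 11, 12, 15, 10 and picks Plus; Firm B would get 9.
- High: Firm A compares 5, 2, 17, 14 and picks Plus; Firm B would get 19.
Among 1, 9, 19, the best is 19 at High. Subgame-perfect outcome: (Plus, High) with payoffs (17, 19).
For the simultaneous game, intersect best replies.
Firm A's best replies: Low→Premium; Mid→Plus; High→Plus.
Firm B's best replies: Budget→High; Value→High; Plus→High; Premium→High.
Only (Plus, High) has each player best-responding; Nash payoffs (17, 19).
Sequential outcome (Plus, High) coincides with the Nash profile (Plus, High).

yes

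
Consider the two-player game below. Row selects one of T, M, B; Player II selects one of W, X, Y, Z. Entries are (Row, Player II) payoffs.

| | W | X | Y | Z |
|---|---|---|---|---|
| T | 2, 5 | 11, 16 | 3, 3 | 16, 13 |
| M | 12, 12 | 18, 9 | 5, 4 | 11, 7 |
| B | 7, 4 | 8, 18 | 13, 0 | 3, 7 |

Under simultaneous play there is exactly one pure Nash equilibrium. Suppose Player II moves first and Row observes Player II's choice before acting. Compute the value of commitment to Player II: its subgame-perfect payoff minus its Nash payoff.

Solve by backward induction (Player II leads).
- W → Row plays M (best of 2, 12, 7); Player II gets 12.
- X → Row plays M (best of 11, 18, 8); Player II gets 9.
- Y → Row plays B (best of 3, 5, 13); Player II gets 0.
- Z → Row plays T (best of 16, 11, 3); Player II gets 13.
Among 12, 9, 0, 13, the best is 13 at Z. Subgame-perfect outcome: (T, Z) with payoffs (16, 13).
Under simultaneous play:
Row's best replies: W→M; X→M; Y→B; Z→T.
Player II's best replies: T→X; M→W; B→X.
Only (M, W) has each player best-responding; Nash payoffs (12, 12).
Player II's commitment gain: 13 − 12 = 1.

1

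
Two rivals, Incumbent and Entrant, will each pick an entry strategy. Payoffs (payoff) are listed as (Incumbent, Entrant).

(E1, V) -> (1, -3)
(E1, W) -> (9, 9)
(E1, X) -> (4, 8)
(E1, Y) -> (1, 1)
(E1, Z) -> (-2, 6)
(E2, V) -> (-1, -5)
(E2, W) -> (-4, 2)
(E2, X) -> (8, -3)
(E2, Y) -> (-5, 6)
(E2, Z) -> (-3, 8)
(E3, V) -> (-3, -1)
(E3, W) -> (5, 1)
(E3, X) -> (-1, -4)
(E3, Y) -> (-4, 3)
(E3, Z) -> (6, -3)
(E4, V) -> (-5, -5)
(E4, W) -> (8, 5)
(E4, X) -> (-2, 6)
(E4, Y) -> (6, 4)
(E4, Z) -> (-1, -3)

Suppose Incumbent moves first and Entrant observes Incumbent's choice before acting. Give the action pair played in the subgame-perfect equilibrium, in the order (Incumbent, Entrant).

(E1, W)

Backward induction with Incumbent moving first.
- E1: BR = W, leader payoff 9.
- E2: BR = Z, leader payoff -3.
- E3: BR = Y, leader payoff -4.
- E4: BR = X, leader payoff -2.
Incumbent's induced payoffs are 9, -3, -4, -2, so Incumbent commits to E1. Subgame-perfect outcome: (E1, W) with payoffs (9, 9).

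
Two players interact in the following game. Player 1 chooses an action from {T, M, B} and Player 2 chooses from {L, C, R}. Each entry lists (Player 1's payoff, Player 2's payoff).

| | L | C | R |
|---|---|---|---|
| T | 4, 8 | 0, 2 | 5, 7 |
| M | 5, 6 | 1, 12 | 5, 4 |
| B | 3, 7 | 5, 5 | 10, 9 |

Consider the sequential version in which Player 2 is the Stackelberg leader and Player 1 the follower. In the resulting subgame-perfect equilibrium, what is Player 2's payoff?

Work backward from Player 1's decision.
- L → Player 1 plays M (best of 4, 5, 3); Player 2 gets 6.
- C → Player 1 plays B (best of 0, 1, 5); Player 2 gets 5.
- R → Player 1 plays B (best of 5, 5, 10); Player 2 gets 9.
Player 2's induced payoffs are 6, 5, 9, so Player 2 commits to R. Subgame-perfect outcome: (B, R) with payoffs (10, 9).

9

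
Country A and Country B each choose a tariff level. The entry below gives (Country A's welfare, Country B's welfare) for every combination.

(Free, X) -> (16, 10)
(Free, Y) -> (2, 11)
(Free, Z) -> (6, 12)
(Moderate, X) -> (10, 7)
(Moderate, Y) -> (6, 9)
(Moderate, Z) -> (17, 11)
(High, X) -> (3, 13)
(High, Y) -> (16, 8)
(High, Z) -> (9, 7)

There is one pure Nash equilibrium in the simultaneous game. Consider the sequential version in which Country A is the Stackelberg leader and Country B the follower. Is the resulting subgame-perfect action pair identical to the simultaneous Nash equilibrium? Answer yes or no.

yes

Country B best-responds to each possible Country A move:
- Free: Country B compares 10, 11, 12 and picks Z; Country A would get 6.
- Moderate: Country B compares 7, 9, 11 and picks Z; Country A would get 17.
- High: Country B compares 13, 8, 7 and picks X; Country A would get 3.
Country A's induced payoffs are 6, 17, 3, so Country A commits to Moderate. Subgame-perfect outcome: (Moderate, Z) with payoffs (17, 11).
Now find the simultaneous Nash equilibrium.
Country A's best replies: X→Free; Y→High; Z→Moderate.
Country B's best replies: Free→Z; Moderate→Z; High→X.
Only (Moderate, Z) has each player best-responding; Nash payoffs (17, 11).
Sequential outcome (Moderate, Z) coincides with the Nash profile (Moderate, Z).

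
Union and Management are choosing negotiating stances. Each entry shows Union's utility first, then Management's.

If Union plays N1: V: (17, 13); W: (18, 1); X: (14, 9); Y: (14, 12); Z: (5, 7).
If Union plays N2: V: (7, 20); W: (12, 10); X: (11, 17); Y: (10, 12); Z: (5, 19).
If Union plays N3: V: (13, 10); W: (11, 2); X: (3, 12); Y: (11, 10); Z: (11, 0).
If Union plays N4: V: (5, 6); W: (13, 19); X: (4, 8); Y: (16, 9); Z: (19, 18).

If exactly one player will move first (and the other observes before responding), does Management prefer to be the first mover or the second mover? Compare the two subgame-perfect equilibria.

first

If Union leads: Management's best replies are N1→V, N2→V, N3→X, N4→W; Union's induced payoffs 17, 7, 3, 13; outcome (N1, V), payoffs (17, 13).
If Management leads: Union's best replies are V→N1, W→N1, X→N1, Y→N4, Z→N4; Management's induced payoffs 13, 1, 9, 9, 18; outcome (N4, Z), payoffs (19, 18).
Management gets 18 moving first and 13 moving second, so Management prefers to move first.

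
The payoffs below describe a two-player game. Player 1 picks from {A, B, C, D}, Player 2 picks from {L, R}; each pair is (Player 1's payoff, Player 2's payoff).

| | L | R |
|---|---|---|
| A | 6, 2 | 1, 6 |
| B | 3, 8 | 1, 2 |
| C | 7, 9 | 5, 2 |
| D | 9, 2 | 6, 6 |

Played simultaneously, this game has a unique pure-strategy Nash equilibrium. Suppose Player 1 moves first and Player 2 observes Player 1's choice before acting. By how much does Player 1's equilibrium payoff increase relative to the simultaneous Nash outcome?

1

Solve by backward induction (Player 1 leads).
- A → Player 2 plays R (best of 2, 6); Player 1 gets 1.
- B → Player 2 plays L (best of 8, 2); Player 1 gets 3.
- C → Player 2 plays L (best of 9, 2); Player 1 gets 7.
- D → Player 2 plays R (best of 2, 6); Player 1 gets 6.
Maximizing over 1, 3, 7, 6, Player 1 chooses C. Subgame-perfect outcome: (C, L) with payoffs (7, 9).
Now find the simultaneous Nash equilibrium.
Player 1's best replies: L→D; R→D.
Player 2's best replies: A→R; B→L; C→L; D→R.
The unique mutual best reply is (D, R), giving (6, 6).
Player 1's commitment gain: 7 − 6 = 1.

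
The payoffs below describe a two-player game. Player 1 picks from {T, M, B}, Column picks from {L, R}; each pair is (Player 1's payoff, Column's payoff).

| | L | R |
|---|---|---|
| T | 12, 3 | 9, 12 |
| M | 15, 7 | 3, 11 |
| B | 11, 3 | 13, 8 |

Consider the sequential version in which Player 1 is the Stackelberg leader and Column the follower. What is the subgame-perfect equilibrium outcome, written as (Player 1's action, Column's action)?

Column best-responds to each possible Player 1 move:
- T → Column plays R (best of 3, 12); Player 1 gets 9.
- M → Column plays R (best of 7, 11); Player 1 gets 3.
- B → Column plays R (best of 3, 8); Player 1 gets 13.
Player 1's induced payoffs are 9, 3, 13, so Player 1 commits to B. Subgame-perfect outcome: (B, R) with payoffs (13, 8).

(B, R)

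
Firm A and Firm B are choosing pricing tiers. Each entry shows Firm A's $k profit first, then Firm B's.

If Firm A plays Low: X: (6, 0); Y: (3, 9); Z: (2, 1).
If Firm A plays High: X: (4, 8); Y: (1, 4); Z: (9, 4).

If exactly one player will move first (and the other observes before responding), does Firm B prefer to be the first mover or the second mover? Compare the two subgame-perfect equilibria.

first

If Firm A leads: Firm B's best replies are Low→Y, High→X; Firm A's induced payoffs 3, 4; outcome (High, X), payoffs (4, 8).
If Firm B leads: Firm A's best replies are X→Low, Y→Low, Z→High; Firm B's induced payoffs 0, 9, 4; outcome (Low, Y), payoffs (3, 9).
Firm B gets 9 moving first and 8 moving second, so Firm B prefers to move first.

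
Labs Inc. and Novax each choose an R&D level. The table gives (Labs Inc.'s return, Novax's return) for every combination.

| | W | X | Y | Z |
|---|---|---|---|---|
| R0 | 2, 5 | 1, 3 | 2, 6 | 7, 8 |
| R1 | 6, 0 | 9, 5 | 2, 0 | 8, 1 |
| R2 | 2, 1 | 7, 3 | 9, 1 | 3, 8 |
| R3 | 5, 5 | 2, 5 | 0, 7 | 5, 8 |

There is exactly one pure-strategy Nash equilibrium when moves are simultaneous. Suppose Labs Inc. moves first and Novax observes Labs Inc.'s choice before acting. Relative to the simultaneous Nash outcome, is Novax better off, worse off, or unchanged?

Novax best-responds to each possible Labs Inc. move:
- R0: BR = Z, leader payoff 7.
- R1: BR = X, leader payoff 9.
- R2: BR = Z, leader payoff 3.
- R3: BR = Z, leader payoff 5.
Labs Inc.'s induced payoffs are 7, 9, 3, 5, so Labs Inc. commits to R1. Subgame-perfect outcome: (R1, X) with payoffs (9, 5).
Now find the simultaneous Nash equilibrium.
Labs Inc.'s best replies: W→R1; X→R1; Y→R2; Z→R1.
Novax's best replies: R0→Z; R1→X; R2→Z; R3→Z.
The unique mutual best reply is (R1, X), giving (9, 5).
Novax earns 5 sequentially versus 5 at the Nash outcome: unchanged.

unchanged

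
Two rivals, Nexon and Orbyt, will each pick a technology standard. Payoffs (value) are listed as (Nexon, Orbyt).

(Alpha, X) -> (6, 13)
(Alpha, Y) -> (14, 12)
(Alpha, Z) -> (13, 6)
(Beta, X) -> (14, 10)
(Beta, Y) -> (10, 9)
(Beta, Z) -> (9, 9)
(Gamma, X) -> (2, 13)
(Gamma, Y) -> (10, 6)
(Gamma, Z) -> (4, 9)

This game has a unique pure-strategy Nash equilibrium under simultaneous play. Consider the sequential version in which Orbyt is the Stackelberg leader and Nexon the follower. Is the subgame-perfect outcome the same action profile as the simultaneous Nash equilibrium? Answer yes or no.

Nexon best-responds to each possible Orbyt move:
- X → Nexon plays Beta (best of 6, 14, 2); Orbyt gets 10.
- Y → Nexon plays Alpha (best of 14, 10, 10); Orbyt gets 12.
- Z → Nexon plays Alpha (best of 13, 9, 4); Orbyt gets 6.
Maximizing over 10, 12, 6, Orbyt chooses Y. Subgame-perfect outcome: (Alpha, Y) with payoffs (14, 12).
Now find the simultaneous Nash equilibrium.
Nexon's best replies: X→Beta; Y→Alpha; Z→Alpha.
Orbyt's best replies: Alpha→X; Beta→X; Gamma→X.
The unique mutual best reply is (Beta, X), giving (14, 10).
Sequential outcome (Alpha, Y) differs from the Nash profile (Beta, X).

no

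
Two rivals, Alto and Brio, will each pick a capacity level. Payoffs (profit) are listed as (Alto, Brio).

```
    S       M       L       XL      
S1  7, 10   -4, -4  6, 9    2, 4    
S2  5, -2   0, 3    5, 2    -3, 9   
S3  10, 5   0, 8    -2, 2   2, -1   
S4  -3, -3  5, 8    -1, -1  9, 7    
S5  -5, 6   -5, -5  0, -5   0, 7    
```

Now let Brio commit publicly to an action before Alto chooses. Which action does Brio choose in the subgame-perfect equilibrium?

Backward induction with Brio moving first.
- S: BR = S3, leader payoff 5.
- M: BR = S4, leader payoff 8.
- L: BR = S1, leader payoff 9.
- XL: BR = S4, leader payoff 7.
Among 5, 8, 9, 7, the best is 9 at L. Subgame-perfect outcome: (S1, L) with payoffs (6, 9).

L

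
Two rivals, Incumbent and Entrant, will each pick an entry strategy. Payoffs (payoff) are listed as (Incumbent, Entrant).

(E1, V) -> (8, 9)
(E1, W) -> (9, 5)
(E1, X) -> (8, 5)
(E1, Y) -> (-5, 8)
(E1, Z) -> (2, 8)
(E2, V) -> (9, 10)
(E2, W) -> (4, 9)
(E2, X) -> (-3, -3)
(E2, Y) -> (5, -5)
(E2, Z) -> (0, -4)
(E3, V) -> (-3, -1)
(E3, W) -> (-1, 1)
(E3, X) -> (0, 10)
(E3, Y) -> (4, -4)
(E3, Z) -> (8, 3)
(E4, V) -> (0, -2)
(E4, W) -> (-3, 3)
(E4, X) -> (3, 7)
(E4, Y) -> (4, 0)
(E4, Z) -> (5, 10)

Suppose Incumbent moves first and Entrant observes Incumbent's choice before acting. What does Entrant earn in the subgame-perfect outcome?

Backward induction with Incumbent moving first.
- E1 → Entrant plays V (best of 9, 5, 5, 8, 8); Incumbent gets 8.
- E2 → Entrant plays V (best of 10, 9, -3, -5, -4); Incumbent gets 9.
- E3 → Entrant plays X (best of -1, 1, 10, -4, 3); Incumbent gets 0.
- E4 → Entrant plays Z (best of -2, 3, 7, 0, 10); Incumbent gets 5.
Among 8, 9, 0, 5, the best is 9 at E2. Subgame-perfect outcome: (E2, V) with payoffs (9, 10).

10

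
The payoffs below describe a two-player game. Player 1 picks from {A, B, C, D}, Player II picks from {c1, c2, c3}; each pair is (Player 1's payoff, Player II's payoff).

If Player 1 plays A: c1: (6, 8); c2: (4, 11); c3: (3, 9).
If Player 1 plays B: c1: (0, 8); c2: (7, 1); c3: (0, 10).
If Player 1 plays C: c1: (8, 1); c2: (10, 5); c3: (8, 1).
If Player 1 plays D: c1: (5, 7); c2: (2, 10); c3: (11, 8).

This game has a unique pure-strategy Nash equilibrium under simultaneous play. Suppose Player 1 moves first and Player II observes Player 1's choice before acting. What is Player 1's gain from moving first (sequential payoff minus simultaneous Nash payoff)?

Backward induction with Player 1 moving first.
- A: Player II compares 8, 11, 9 and picks c2; Player 1 would get 4.
- B: Player II compares 8, 1, 10 and picks c3; Player 1 would get 0.
- C: Player II compares 1, 5, 1 and picks c2; Player 1 would get 10.
- D: Player II compares 7, 10, 8 and picks c2; Player 1 would get 2.
Maximizing over 4, 0, 10, 2, Player 1 chooses C. Subgame-perfect outcome: (C, c2) with payoffs (10, 5).
Now find the simultaneous Nash equilibrium.
Player 1's best replies: c1→C; c2→C; c3→D.
Player II's best replies: A→c2; B→c3; C→c2; D→c2.
Only (C, c2) has each player best-responding; Nash payoffs (10, 5).
Player 1's commitment gain: 10 − 10 = 0.

0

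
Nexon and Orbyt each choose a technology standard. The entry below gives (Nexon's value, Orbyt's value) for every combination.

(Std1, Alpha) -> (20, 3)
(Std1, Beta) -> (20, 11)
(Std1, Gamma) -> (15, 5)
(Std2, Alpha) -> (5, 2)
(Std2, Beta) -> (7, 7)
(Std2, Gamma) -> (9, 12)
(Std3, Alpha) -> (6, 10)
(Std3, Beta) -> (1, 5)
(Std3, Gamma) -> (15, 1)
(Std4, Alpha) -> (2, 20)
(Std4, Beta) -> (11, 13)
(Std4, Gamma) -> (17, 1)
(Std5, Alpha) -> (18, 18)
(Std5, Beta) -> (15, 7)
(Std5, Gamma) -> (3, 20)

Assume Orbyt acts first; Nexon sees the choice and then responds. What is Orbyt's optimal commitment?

Work backward from Nexon's decision.
- Alpha: BR = Std1, leader payoff 3.
- Beta: BR = Std1, leader payoff 11.
- Gamma: BR = Std4, leader payoff 1.
Orbyt's induced payoffs are 3, 11, 1, so Orbyt commits to Beta. Subgame-perfect outcome: (Std1, Beta) with payoffs (20, 11).

Beta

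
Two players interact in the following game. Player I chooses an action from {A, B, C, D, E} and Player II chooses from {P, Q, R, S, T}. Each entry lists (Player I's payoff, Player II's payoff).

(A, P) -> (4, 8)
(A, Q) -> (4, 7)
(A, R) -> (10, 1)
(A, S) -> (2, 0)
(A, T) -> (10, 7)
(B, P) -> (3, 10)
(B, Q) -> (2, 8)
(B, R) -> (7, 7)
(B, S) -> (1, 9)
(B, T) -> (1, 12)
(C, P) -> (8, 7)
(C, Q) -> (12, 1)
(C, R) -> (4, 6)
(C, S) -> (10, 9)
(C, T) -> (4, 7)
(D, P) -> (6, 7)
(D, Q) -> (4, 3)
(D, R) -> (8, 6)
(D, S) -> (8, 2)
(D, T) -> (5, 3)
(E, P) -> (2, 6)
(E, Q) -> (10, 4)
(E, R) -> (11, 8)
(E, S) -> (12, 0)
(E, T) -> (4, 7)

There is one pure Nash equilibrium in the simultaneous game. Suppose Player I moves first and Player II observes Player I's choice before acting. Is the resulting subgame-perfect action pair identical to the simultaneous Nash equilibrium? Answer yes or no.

yes

Player II best-responds to each possible Player I move:
- A → Player II plays P (best of 8, 7, 1, 0, 7); Player I gets 4.
- B → Player II plays T (best of 10, 8, 7, 9, 12); Player I gets 1.
- C → Player II plays S (best of 7, 1, 6, 9, 7); Player I gets 10.
- D → Player II plays P (best of 7, 3, 6, 2, 3); Player I gets 6.
- E → Player II plays R (best of 6, 4, 8, 0, 7); Player I gets 11.
Player I's induced payoffs are 4, 1, 10, 6, 11, so Player I commits to E. Subgame-perfect outcome: (E, R) with payoffs (11, 8).
Now find the simultaneous Nash equilibrium.
Player I's best replies: P→C; Q→C; R→E; S→E; T→A.
Player II's best replies: A→P; B→T; C→S; D→P; E→R.
Only (E, R) has each player best-responding; Nash payoffs (11, 8).
Sequential outcome (E, R) coincides with the Nash profile (E, R).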